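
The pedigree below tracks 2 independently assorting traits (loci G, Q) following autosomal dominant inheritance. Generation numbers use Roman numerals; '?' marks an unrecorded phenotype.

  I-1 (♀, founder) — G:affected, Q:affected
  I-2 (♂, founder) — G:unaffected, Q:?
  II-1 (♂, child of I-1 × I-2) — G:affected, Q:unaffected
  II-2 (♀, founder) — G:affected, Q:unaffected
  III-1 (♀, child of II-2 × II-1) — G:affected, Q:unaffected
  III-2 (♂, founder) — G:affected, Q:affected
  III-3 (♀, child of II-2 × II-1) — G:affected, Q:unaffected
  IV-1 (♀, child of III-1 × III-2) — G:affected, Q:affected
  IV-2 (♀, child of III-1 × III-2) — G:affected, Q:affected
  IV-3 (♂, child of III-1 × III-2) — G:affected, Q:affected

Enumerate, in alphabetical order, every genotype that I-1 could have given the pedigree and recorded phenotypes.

G/I-1 aff ·: Gg|GG
G/I-2 un ·: gg
G/II-1 aff I-1×I-2: Gg
G/II-2 aff ·: Gg|GG
G/III-1 aff II-2×II-1: Gg|GG
G/III-2 aff ·: Gg|GG
G/III-3 aff II-2×II-1: Gg|GG
G/IV-1 aff III-1×III-2: Gg|GG
G/IV-2 aff III-1×III-2: Gg|GG
G/IV-3 aff III-1×III-2: Gg|GG
⇒ G over [I-1,I-2,II-1,II-2,III-1,III-2,III-3,IV-1,IV-2,IV-3]: 200 consistent
Q/I-1 aff ·: Qq
Q/I-2 ? ·: qq|Qq
Q/II-1 un I-1×I-2: qq
Q/II-2 un ·: qq
Q/III-1 un II-2×II-1: qq
Q/III-2 aff ·: Qq|QQ
Q/III-3 un II-2×II-1: qq
Q/IV-1 aff III-1×III-2: Qq
Q/IV-2 aff III-1×III-2: Qq
Q/IV-3 aff III-1×III-2: Qq
⇒ Q over [I-1,I-2,II-1,II-2,III-1,III-2,III-3,IV-1,IV-2,IV-3]: 4 consistent

I-1 ∈ {GG Qq, Gg Qq}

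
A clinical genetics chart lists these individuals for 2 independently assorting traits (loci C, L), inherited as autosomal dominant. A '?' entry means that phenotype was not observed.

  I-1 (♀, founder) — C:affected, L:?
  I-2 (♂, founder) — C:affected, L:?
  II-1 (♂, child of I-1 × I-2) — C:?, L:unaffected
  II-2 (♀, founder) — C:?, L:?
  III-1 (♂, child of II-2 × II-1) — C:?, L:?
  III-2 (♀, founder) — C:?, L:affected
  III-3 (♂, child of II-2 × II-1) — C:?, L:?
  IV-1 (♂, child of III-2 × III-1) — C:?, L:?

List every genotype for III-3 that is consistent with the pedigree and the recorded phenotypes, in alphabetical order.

III-3 ∈ {CC Ll, CC ll, Cc Ll, Cc ll, cc Ll, cc ll}

C/I-1 aff ·: Cc|CC
C/I-2 aff ·: Cc|CC
C/II-1 ? I-1×I-2: cc|Cc|CC
C/II-2 ? ·: cc|Cc|CC
C/III-1 ? II-2×II-1: cc|Cc|CC
C/III-2 ? ·: cc|Cc|CC
C/III-3 ? II-2×II-1: cc|Cc|CC
C/IV-1 ? III-2×III-1: cc|Cc|CC
⇒ C over [I-1,I-2,II-1,II-2,III-1,III-2,III-3,IV-1]: 432 consistent
L/I-1 ? ·: ll|Ll
L/I-2 ? ·: ll|Ll
L/II-1 un I-1×I-2: ll
L/II-2 ? ·: ll|Ll|LL
L/III-1 ? II-2×II-1: ll|Ll
L/III-2 aff ·: Ll|LL
L/III-3 ? II-2×II-1: ll|Ll
L/IV-1 ? III-2×III-1: ll|Ll|LL
⇒ L over [I-1,I-2,II-1,II-2,III-1,III-2,III-3,IV-1]: 96 consistent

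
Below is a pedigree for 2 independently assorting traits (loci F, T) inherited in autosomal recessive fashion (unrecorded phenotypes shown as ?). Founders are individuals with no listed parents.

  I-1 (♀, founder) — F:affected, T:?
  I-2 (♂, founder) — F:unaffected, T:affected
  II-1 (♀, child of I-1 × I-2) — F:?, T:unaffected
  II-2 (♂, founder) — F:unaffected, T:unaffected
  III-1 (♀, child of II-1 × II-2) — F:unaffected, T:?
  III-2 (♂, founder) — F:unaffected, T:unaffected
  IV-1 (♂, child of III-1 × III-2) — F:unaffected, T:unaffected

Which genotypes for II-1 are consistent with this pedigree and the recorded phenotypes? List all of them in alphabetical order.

F/I-1 aff ·: ff
F/I-2 un ·: FF|Ff
F/II-1 ? I-1×I-2: Ff|ff
F/II-2 un ·: FF|Ff
F/III-1 un II-1×II-2: FF|Ff
F/III-2 un ·: FF|Ff
F/IV-1 un III-1×III-2: FF|Ff
⇒ F over [I-1,I-2,II-1,II-2,III-1,III-2,IV-1]: 36 consistent
T/I-1 ? ·: TT|Tt
T/I-2 aff ·: tt
T/II-1 un I-1×I-2: Tt
T/II-2 un ·: TT|Tt
T/III-1 ? II-1×II-2: TT|Tt|tt
T/III-2 un ·: TT|Tt
T/IV-1 un III-1×III-2: TT|Tt
⇒ T over [I-1,I-2,II-1,II-2,III-1,III-2,IV-1]: 32 consistent

II-1 ∈ {Ff Tt, ff Tt}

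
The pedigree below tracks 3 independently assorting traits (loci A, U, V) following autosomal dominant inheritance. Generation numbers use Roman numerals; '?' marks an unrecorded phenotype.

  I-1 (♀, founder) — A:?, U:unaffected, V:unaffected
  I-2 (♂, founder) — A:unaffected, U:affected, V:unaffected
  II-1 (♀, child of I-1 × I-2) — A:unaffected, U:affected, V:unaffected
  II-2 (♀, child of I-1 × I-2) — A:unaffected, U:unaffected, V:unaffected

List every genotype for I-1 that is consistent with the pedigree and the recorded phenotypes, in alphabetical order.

I-1 ∈ {Aa uu vv, aa uu vv}

A/I-1 ? ·: aa|Aa
A/I-2 un ·: aa
A/II-1 un I-1×I-2: aa
A/II-2 un I-1×I-2: aa
⇒ A over [I-1,I-2,II-1,II-2]: 2 consistent
U/I-1 un ·: uu
U/I-2 aff ·: Uu
U/II-1 aff I-1×I-2: Uu
U/II-2 un I-1×I-2: uu
⇒ U over [I-1,I-2,II-1,II-2]: 1 consistent
V/I-1 un ·: vv
V/I-2 un ·: vv
V/II-1 un I-1×I-2: vv
V/II-2 un I-1×I-2: vv
⇒ V over [I-1,I-2,II-1,II-2]: 1 consistent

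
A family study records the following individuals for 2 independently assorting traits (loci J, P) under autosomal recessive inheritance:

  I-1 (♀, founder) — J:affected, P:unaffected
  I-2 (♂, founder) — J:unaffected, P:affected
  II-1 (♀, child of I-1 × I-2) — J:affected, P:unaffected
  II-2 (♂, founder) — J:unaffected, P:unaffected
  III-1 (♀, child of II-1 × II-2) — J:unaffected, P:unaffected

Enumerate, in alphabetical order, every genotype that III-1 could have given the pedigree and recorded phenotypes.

J/I-1 aff ·: jj
J/I-2 un ·: Jj
J/II-1 aff I-1×I-2: jj
J/II-2 un ·: JJ|Jj
J/III-1 un II-1×II-2: Jj
⇒ J over [I-1,I-2,II-1,II-2,III-1]: 2 consistent
P/I-1 un ·: PP|Pp
P/I-2 aff ·: pp
P/II-1 un I-1×I-2: Pp
P/II-2 un ·: PP|Pp
P/III-1 un II-1×II-2: PP|Pp
⇒ P over [I-1,I-2,II-1,II-2,III-1]: 8 consistent

III-1 ∈ {Jj PP, Jj Pp}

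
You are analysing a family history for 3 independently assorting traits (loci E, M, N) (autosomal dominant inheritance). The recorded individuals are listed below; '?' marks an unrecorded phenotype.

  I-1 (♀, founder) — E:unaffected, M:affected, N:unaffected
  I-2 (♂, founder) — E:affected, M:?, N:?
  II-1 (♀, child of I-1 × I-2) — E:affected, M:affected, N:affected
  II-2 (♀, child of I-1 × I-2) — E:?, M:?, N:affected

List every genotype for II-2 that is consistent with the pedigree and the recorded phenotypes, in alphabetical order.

E/I-1 un ·: ee
E/I-2 aff ·: Ee|EE
E/II-1 aff I-1×I-2: Ee
E/II-2 ? I-1×I-2: ee|Ee
⇒ E over [I-1,I-2,II-1,II-2]: 3 consistent
M/I-1 aff ·: Mm|MM
M/I-2 ? ·: mm|Mm|MM
M/II-1 aff I-1×I-2: Mm|MM
M/II-2 ? I-1×I-2: mm|Mm|MM
⇒ M over [I-1,I-2,II-1,II-2]: 18 consistent
N/I-1 un ·: nn
N/I-2 ? ·: Nn|NN
N/II-1 aff I-1×I-2: Nn
N/II-2 aff I-1×I-2: Nn
⇒ N over [I-1,I-2,II-1,II-2]: 2 consistent

II-2 ∈ {Ee MM Nn, Ee Mm Nn, Ee mm Nn, ee MM Nn, ee Mm Nn, ee mm Nn}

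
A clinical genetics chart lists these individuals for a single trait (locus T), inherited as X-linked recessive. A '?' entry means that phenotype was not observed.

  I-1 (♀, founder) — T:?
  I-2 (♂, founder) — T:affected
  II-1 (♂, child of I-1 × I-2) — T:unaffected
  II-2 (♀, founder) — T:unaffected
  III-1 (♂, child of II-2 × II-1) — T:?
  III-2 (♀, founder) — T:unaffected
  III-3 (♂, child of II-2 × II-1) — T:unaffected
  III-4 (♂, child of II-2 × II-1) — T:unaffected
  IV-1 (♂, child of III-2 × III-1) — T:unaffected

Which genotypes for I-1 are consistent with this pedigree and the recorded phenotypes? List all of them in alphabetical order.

T/I-1 ? ·: X^TX^T|X^TX^t
T/I-2 aff ·: X^tY
T/II-1 un I-1×I-2: X^TY
T/II-2 un ·: X^TX^T|X^TX^t
T/III-1 ? II-2×II-1: X^TY|X^tY
T/III-2 un ·: X^TX^T|X^TX^t
T/III-3 un II-2×II-1: X^TY
T/III-4 un II-2×II-1: X^TY
T/IV-1 un III-2×III-1: X^TY
⇒ T over [I-1,I-2,II-1,II-2,III-1,III-2,III-3,III-4,IV-1]: 12 consistent

I-1 ∈ {X^TX^T, X^TX^t}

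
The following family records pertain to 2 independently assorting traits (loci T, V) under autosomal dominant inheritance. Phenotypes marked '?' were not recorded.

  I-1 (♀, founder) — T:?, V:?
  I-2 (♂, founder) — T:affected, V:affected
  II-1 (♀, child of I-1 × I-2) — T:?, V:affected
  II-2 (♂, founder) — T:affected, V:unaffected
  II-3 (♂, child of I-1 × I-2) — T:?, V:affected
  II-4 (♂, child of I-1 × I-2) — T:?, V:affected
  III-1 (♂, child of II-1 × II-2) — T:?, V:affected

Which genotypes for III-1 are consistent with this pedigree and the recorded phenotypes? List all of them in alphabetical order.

T/I-1 ? ·: tt|Tt|TT
T/I-2 aff ·: Tt|TT
T/II-1 ? I-1×I-2: tt|Tt|TT
T/II-2 aff ·: Tt|TT
T/II-3 ? I-1×I-2: tt|Tt|TT
T/II-4 ? I-1×I-2: tt|Tt|TT
T/III-1 ? II-1×II-2: tt|Tt|TT
⇒ T over [I-1,I-2,II-1,II-2,II-3,II-4,III-1]: 203 consistent
V/I-1 ? ·: vv|Vv|VV
V/I-2 aff ·: Vv|VV
V/II-1 aff I-1×I-2: Vv|VV
V/II-2 un ·: vv
V/II-3 aff I-1×I-2: Vv|VV
V/II-4 aff I-1×I-2: Vv|VV
V/III-1 aff II-1×II-2: Vv
⇒ V over [I-1,I-2,II-1,II-2,II-3,II-4,III-1]: 27 consistent

III-1 ∈ {TT Vv, Tt Vv, tt Vv}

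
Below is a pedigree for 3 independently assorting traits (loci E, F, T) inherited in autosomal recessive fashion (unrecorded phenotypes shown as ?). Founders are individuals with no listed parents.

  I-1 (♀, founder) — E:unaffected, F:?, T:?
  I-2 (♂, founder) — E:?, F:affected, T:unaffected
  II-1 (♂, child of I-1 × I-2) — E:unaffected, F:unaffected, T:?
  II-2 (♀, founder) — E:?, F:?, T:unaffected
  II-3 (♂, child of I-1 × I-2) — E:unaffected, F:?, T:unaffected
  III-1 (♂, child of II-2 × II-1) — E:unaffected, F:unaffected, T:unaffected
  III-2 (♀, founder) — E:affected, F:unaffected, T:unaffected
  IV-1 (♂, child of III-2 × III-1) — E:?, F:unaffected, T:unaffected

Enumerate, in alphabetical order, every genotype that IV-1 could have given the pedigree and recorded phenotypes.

E/I-1 un ·: EE|Ee
E/I-2 ? ·: EE|Ee|ee
E/II-1 un I-1×I-2: EE|Ee
E/II-2 ? ·: EE|Ee|ee
E/II-3 un I-1×I-2: EE|Ee
E/III-1 un II-2×II-1: EE|Ee
E/III-2 aff ·: ee
E/IV-1 ? III-2×III-1: Ee|ee
⇒ E over [I-1,I-2,II-1,II-2,II-3,III-1,III-2,IV-1]: 106 consistent
F/I-1 ? ·: FF|Ff
F/I-2 aff ·: ff
F/II-1 un I-1×I-2: Ff
F/II-2 ? ·: FF|Ff|ff
F/II-3 ? I-1×I-2: Ff|ff
F/III-1 un II-2×II-1: FF|Ff
F/III-2 un ·: FF|Ff
F/IV-1 un III-2×III-1: FF|Ff
⇒ F over [I-1,I-2,II-1,II-2,II-3,III-1,III-2,IV-1]: 54 consistent
T/I-1 ? ·: TT|Tt|tt
T/I-2 un ·: TT|Tt
T/II-1 ? I-1×I-2: TT|Tt|tt
T/II-2 un ·: TT|Tt
T/II-3 un I-1×I-2: TT|Tt
T/III-1 un II-2×II-1: TT|Tt
T/III-2 un ·: TT|Tt
T/IV-1 un III-2×III-1: TT|Tt
⇒ T over [I-1,I-2,II-1,II-2,II-3,III-1,III-2,IV-1]: 206 consistent

IV-1 ∈ {Ee FF TT, Ee FF Tt, Ee Ff TT, Ee Ff Tt, ee FF TT, ee FF Tt, ee Ff TT, ee Ff Tt}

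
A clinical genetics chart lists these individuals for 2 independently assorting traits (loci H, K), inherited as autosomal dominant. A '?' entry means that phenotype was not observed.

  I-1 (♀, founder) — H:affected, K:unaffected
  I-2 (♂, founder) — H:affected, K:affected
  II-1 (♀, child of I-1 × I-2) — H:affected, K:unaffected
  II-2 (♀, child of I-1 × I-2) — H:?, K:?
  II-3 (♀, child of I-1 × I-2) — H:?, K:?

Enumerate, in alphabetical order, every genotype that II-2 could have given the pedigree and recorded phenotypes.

H/I-1 aff ·: Hh|HH
H/I-2 aff ·: Hh|HH
H/II-1 aff I-1×I-2: Hh|HH
H/II-2 ? I-1×I-2: hh|Hh|HH
H/II-3 ? I-1×I-2: hh|Hh|HH
⇒ H over [I-1,I-2,II-1,II-2,II-3]: 35 consistent
K/I-1 un ·: kk
K/I-2 aff ·: Kk
K/II-1 un I-1×I-2: kk
K/II-2 ? I-1×I-2: kk|Kk
K/II-3 ? I-1×I-2: kk|Kk
⇒ K over [I-1,I-2,II-1,II-2,II-3]: 4 consistent

II-2 ∈ {HH Kk, HH kk, Hh Kk, Hh kk, hh Kk, hh kk}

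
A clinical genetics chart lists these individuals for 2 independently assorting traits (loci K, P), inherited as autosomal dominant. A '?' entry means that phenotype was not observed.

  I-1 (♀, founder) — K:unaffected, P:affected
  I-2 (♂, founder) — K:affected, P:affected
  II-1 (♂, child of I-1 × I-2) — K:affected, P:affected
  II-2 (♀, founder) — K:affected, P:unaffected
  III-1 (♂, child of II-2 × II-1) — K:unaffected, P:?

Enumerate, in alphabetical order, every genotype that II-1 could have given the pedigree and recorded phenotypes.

K/I-1 un ·: kk
K/I-2 aff ·: Kk|KK
K/II-1 aff I-1×I-2: Kk
K/II-2 aff ·: Kk
K/III-1 un II-2×II-1: kk
⇒ K over [I-1,I-2,II-1,II-2,III-1]: 2 consistent
P/I-1 aff ·: Pp|PP
P/I-2 aff ·: Pp|PP
P/II-1 aff I-1×I-2: Pp|PP
P/II-2 un ·: pp
P/III-1 ? II-2×II-1: pp|Pp
⇒ P over [I-1,I-2,II-1,II-2,III-1]: 10 consistent

II-1 ∈ {Kk PP, Kk Pp}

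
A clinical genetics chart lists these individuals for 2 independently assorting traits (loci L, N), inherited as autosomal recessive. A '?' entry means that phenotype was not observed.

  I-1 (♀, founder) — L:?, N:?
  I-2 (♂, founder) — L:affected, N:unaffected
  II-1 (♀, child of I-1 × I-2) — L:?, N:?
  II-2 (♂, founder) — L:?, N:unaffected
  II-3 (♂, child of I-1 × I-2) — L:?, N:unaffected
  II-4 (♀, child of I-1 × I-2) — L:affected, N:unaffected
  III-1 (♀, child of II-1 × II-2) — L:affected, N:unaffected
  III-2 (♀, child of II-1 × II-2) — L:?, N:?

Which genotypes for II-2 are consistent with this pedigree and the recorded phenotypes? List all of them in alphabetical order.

II-2 ∈ {Ll NN, Ll Nn, ll NN, ll Nn}

L/I-1 ? ·: Ll|ll
L/I-2 aff ·: ll
L/II-1 ? I-1×I-2: Ll|ll
L/II-2 ? ·: Ll|ll
L/II-3 ? I-1×I-2: Ll|ll
L/II-4 aff I-1×I-2: ll
L/III-1 aff II-1×II-2: ll
L/III-2 ? II-1×II-2: LL|Ll|ll
⇒ L over [I-1,I-2,II-1,II-2,II-3,II-4,III-1,III-2]: 19 consistent
N/I-1 ? ·: NN|Nn|nn
N/I-2 un ·: NN|Nn
N/II-1 ? I-1×I-2: NN|Nn|nn
N/II-2 un ·: NN|Nn
N/II-3 un I-1×I-2: NN|Nn
N/II-4 un I-1×I-2: NN|Nn
N/III-1 un II-1×II-2: NN|Nn
N/III-2 ? II-1×II-2: NN|Nn|nn
⇒ N over [I-1,I-2,II-1,II-2,II-3,II-4,III-1,III-2]: 220 consistent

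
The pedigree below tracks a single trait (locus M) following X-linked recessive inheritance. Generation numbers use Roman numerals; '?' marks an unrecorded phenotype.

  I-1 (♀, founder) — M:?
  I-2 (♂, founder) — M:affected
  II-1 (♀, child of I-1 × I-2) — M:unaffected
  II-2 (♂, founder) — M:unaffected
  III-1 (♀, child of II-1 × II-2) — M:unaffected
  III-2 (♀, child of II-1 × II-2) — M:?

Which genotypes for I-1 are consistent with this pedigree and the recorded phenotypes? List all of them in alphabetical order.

I-1 ∈ {X^MX^M, X^MX^m}

M/I-1 ? ·: X^MX^M|X^MX^m
M/I-2 aff ·: X^mY
M/II-1 un I-1×I-2: X^MX^m
M/II-2 un ·: X^MY
M/III-1 un II-1×II-2: X^MX^M|X^MX^m
M/III-2 ? II-1×II-2: X^MX^M|X^MX^m
⇒ M over [I-1,I-2,II-1,II-2,III-1,III-2]: 8 consistent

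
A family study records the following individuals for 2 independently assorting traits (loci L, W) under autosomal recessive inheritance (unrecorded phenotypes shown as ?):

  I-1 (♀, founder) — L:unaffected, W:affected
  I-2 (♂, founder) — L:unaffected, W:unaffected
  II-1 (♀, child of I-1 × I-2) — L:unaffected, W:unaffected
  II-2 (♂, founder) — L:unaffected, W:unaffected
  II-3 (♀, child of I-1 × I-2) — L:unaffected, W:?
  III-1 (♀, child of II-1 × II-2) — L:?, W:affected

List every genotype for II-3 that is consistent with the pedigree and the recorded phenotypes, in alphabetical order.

II-3 ∈ {LL Ww, LL ww, Ll Ww, Ll ww}

L/I-1 un ·: LL|Ll
L/I-2 un ·: LL|Ll
L/II-1 un I-1×I-2: LL|Ll
L/II-2 un ·: LL|Ll
L/II-3 un I-1×I-2: LL|Ll
L/III-1 ? II-1×II-2: LL|Ll|ll
⇒ L over [I-1,I-2,II-1,II-2,II-3,III-1]: 51 consistent
W/I-1 aff ·: ww
W/I-2 un ·: WW|Ww
W/II-1 un I-1×I-2: Ww
W/II-2 un ·: Ww
W/II-3 ? I-1×I-2: Ww|ww
W/III-1 aff II-1×II-2: ww
⇒ W over [I-1,I-2,II-1,II-2,II-3,III-1]: 3 consistent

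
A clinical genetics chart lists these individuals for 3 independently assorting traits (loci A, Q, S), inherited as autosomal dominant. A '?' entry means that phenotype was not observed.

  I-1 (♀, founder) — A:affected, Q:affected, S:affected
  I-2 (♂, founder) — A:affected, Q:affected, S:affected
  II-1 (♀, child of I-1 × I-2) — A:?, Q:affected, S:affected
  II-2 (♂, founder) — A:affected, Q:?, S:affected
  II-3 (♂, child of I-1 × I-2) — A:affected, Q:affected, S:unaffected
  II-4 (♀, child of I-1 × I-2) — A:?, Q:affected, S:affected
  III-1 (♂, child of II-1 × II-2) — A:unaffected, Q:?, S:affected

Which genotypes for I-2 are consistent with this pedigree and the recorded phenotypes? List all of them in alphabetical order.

I-2 ∈ {AA QQ Ss, AA Qq Ss, Aa QQ Ss, Aa Qq Ss}

A/I-1 aff ·: Aa|AA
A/I-2 aff ·: Aa|AA
A/II-1 ? I-1×I-2: aa|Aa
A/II-2 aff ·: Aa
A/II-3 aff I-1×I-2: Aa|AA
A/II-4 ? I-1×I-2: aa|Aa|AA
A/III-1 un II-1×II-2: aa
⇒ A over [I-1,I-2,II-1,II-2,II-3,II-4,III-1]: 20 consistent
Q/I-1 aff ·: Qq|QQ
Q/I-2 aff ·: Qq|QQ
Q/II-1 aff I-1×I-2: Qq|QQ
Q/II-2 ? ·: qq|Qq|QQ
Q/II-3 aff I-1×I-2: Qq|QQ
Q/II-4 aff I-1×I-2: Qq|QQ
Q/III-1 ? II-1×II-2: qq|Qq|QQ
⇒ Q over [I-1,I-2,II-1,II-2,II-3,II-4,III-1]: 136 consistent
S/I-1 aff ·: Ss
S/I-2 aff ·: Ss
S/II-1 aff I-1×I-2: Ss|SS
S/II-2 aff ·: Ss|SS
S/II-3 un I-1×I-2: ss
S/II-4 aff I-1×I-2: Ss|SS
S/III-1 aff II-1×II-2: Ss|SS
⇒ S over [I-1,I-2,II-1,II-2,II-3,II-4,III-1]: 14 consistent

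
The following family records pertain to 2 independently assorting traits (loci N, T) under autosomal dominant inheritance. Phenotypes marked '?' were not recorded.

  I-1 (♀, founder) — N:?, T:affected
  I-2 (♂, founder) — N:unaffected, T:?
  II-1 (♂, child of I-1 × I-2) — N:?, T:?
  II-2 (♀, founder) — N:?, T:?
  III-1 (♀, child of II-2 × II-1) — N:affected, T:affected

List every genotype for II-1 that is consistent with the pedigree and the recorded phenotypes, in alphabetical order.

N/I-1 ? ·: nn|Nn|NN
N/I-2 un ·: nn
N/II-1 ? I-1×I-2: nn|Nn
N/II-2 ? ·: nn|Nn|NN
N/III-1 aff II-2×II-1: Nn|NN
⇒ N over [I-1,I-2,II-1,II-2,III-1]: 14 consistent
T/I-1 aff ·: Tt|TT
T/I-2 ? ·: tt|Tt|TT
T/II-1 ? I-1×I-2: tt|Tt|TT
T/II-2 ? ·: tt|Tt|TT
T/III-1 aff II-2×II-1: Tt|TT
⇒ T over [I-1,I-2,II-1,II-2,III-1]: 45 consistent

II-1 ∈ {Nn TT, Nn Tt, Nn tt, nn TT, nn Tt, nn tt}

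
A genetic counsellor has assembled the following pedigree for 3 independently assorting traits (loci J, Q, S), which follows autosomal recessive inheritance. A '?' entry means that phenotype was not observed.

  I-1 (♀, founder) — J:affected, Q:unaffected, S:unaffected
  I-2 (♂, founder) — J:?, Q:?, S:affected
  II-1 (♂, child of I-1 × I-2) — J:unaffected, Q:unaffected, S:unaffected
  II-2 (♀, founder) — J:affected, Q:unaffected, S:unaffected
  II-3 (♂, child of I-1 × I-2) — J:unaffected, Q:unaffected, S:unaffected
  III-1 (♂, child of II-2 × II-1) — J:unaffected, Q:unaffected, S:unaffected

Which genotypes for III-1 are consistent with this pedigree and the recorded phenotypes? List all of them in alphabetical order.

J/I-1 aff ·: jj
J/I-2 ? ·: JJ|Jj
J/II-1 un I-1×I-2: Jj
J/II-2 aff ·: jj
J/II-3 un I-1×I-2: Jj
J/III-1 un II-2×II-1: Jj
⇒ J over [I-1,I-2,II-1,II-2,II-3,III-1]: 2 consistent
Q/I-1 un ·: QQ|Qq
Q/I-2 ? ·: QQ|Qq|qq
Q/II-1 un I-1×I-2: QQ|Qq
Q/II-2 un ·: QQ|Qq
Q/II-3 un I-1×I-2: QQ|Qq
Q/III-1 un II-2×II-1: QQ|Qq
⇒ Q over [I-1,I-2,II-1,II-2,II-3,III-1]: 53 consistent
S/I-1 un ·: SS|Ss
S/I-2 aff ·: ss
S/II-1 un I-1×I-2: Ss
S/II-2 un ·: SS|Ss
S/II-3 un I-1×I-2: Ss
S/III-1 un II-2×II-1: SS|Ss
⇒ S over [I-1,I-2,II-1,II-2,II-3,III-1]: 8 consistent

III-1 ∈ {Jj QQ SS, Jj QQ Ss, Jj Qq SS, Jj Qq Ss}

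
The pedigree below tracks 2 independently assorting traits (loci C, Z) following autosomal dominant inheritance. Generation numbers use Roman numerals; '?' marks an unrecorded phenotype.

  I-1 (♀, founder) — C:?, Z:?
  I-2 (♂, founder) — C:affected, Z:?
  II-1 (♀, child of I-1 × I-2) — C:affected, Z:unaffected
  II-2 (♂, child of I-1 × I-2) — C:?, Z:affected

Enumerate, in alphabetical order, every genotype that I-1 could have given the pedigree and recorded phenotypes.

C/I-1 ? ·: cc|Cc|CC
C/I-2 aff ·: Cc|CC
C/II-1 aff I-1×I-2: Cc|CC
C/II-2 ? I-1×I-2: cc|Cc|CC
⇒ C over [I-1,I-2,II-1,II-2]: 18 consistent
Z/I-1 ? ·: zz|Zz
Z/I-2 ? ·: zz|Zz
Z/II-1 un I-1×I-2: zz
Z/II-2 aff I-1×I-2: Zz|ZZ
⇒ Z over [I-1,I-2,II-1,II-2]: 4 consistent

I-1 ∈ {CC Zz, CC zz, Cc Zz, Cc zz, cc Zz, cc zz}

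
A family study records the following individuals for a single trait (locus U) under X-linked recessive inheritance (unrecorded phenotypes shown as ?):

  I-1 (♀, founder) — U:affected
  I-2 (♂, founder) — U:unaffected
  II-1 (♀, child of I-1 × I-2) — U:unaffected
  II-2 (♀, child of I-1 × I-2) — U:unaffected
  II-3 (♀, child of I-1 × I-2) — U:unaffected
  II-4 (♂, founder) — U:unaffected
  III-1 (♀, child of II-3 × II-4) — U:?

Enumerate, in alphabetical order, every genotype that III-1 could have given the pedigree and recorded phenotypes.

III-1 ∈ {X^UX^U, X^UX^u}

U/I-1 aff ·: X^uX^u
U/I-2 un ·: X^UY
U/II-1 un I-1×I-2: X^UX^u
U/II-2 un I-1×I-2: X^UX^u
U/II-3 un I-1×I-2: X^UX^u
U/II-4 un ·: X^UY
U/III-1 ? II-3×II-4: X^UX^U|X^UX^u
⇒ U over [I-1,I-2,II-1,II-2,II-3,II-4,III-1]: 2 consistent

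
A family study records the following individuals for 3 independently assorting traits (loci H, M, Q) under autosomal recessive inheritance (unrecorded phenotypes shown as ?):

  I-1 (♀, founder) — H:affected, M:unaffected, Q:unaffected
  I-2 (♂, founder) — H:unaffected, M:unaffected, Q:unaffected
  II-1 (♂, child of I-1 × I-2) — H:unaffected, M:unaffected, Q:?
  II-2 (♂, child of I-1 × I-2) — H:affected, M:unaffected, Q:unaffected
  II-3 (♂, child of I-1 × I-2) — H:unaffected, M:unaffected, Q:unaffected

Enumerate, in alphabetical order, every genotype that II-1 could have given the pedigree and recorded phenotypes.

II-1 ∈ {Hh MM QQ, Hh MM Qq, Hh MM qq, Hh Mm QQ, Hh Mm Qq, Hh Mm qq}

H/I-1 aff ·: hh
H/I-2 un ·: Hh
H/II-1 un I-1×I-2: Hh
H/II-2 aff I-1×I-2: hh
H/II-3 un I-1×I-2: Hh
⇒ H over [I-1,I-2,II-1,II-2,II-3]: 1 consistent
M/I-1 un ·: MM|Mm
M/I-2 un ·: MM|Mm
M/II-1 un I-1×I-2: MM|Mm
M/II-2 un I-1×I-2: MM|Mm
M/II-3 un I-1×I-2: MM|Mm
⇒ M over [I-1,I-2,II-1,II-2,II-3]: 25 consistent
Q/I-1 un ·: QQ|Qq
Q/I-2 un ·: QQ|Qq
Q/II-1 ? I-1×I-2: QQ|Qq|qq
Q/II-2 un I-1×I-2: QQ|Qq
Q/II-3 un I-1×I-2: QQ|Qq
⇒ Q over [I-1,I-2,II-1,II-2,II-3]: 29 consistent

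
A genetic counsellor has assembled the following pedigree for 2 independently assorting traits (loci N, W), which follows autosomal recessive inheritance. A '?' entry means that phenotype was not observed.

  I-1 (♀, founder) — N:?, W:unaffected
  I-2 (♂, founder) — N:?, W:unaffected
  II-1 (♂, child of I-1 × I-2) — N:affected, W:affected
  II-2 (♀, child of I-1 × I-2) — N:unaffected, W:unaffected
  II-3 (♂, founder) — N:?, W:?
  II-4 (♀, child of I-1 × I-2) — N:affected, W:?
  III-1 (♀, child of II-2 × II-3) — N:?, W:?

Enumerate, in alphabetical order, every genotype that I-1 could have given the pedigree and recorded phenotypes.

N/I-1 ? ·: Nn|nn
N/I-2 ? ·: Nn|nn
N/II-1 aff I-1×I-2: nn
N/II-2 un I-1×I-2: NN|Nn
N/II-3 ? ·: NN|Nn|nn
N/II-4 aff I-1×I-2: nn
N/III-1 ? II-2×II-3: NN|Nn|nn
⇒ N over [I-1,I-2,II-1,II-2,II-3,II-4,III-1]: 25 consistent
W/I-1 un ·: Ww
W/I-2 un ·: Ww
W/II-1 aff I-1×I-2: ww
W/II-2 un I-1×I-2: WW|Ww
W/II-3 ? ·: WW|Ww|ww
W/II-4 ? I-1×I-2: WW|Ww|ww
W/III-1 ? II-2×II-3: WW|Ww|ww
⇒ W over [I-1,I-2,II-1,II-2,II-3,II-4,III-1]: 33 consistent

I-1 ∈ {Nn Ww, nn Ww}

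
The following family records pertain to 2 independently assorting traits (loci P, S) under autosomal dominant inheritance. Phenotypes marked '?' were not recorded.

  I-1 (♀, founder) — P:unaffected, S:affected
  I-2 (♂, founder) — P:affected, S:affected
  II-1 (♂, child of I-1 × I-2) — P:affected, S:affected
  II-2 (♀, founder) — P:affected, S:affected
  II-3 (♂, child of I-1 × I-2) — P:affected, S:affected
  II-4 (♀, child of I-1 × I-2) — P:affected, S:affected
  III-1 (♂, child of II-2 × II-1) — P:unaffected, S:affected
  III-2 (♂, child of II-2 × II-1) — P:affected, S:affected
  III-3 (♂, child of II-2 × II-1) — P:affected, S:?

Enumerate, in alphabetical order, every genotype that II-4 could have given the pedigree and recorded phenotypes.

II-4 ∈ {Pp SS, Pp Ss}

P/I-1 un ·: pp
P/I-2 aff ·: Pp|PP
P/II-1 aff I-1×I-2: Pp
P/II-2 aff ·: Pp
P/II-3 aff I-1×I-2: Pp
P/II-4 aff I-1×I-2: Pp
P/III-1 un II-2×II-1: pp
P/III-2 aff II-2×II-1: Pp|PP
P/III-3 aff II-2×II-1: Pp|PP
⇒ P over [I-1,I-2,II-1,II-2,II-3,II-4,III-1,III-2,III-3]: 8 consistent
S/I-1 aff ·: Ss|SS
S/I-2 aff ·: Ss|SS
S/II-1 aff I-1×I-2: Ss|SS
S/II-2 aff ·: Ss|SS
S/II-3 aff I-1×I-2: Ss|SS
S/II-4 aff I-1×I-2: Ss|SS
S/III-1 aff II-2×II-1: Ss|SS
S/III-2 aff II-2×II-1: Ss|SS
S/III-3 ? II-2×II-1: ss|Ss|SS
⇒ S over [I-1,I-2,II-1,II-2,II-3,II-4,III-1,III-2,III-3]: 357 consistent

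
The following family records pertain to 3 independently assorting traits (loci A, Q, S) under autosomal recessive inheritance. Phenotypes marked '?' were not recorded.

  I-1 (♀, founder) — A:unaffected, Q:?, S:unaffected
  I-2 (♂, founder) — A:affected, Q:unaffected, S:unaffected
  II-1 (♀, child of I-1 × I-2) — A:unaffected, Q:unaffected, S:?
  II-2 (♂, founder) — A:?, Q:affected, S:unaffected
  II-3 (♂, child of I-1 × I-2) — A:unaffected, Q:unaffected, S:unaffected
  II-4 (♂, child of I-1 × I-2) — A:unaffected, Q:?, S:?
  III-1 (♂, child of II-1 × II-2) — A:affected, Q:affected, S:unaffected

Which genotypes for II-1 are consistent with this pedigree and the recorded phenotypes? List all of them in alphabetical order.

II-1 ∈ {Aa Qq SS, Aa Qq Ss, Aa Qq ss}

A/I-1 un ·: AA|Aa
A/I-2 aff ·: aa
A/II-1 un I-1×I-2: Aa
A/II-2 ? ·: Aa|aa
A/II-3 un I-1×I-2: Aa
A/II-4 un I-1×I-2: Aa
A/III-1 aff II-1×II-2: aa
⇒ A over [I-1,I-2,II-1,II-2,II-3,II-4,III-1]: 4 consistent
Q/I-1 ? ·: QQ|Qq|qq
Q/I-2 un ·: QQ|Qq
Q/II-1 un I-1×I-2: Qq
Q/II-2 aff ·: qq
Q/II-3 un I-1×I-2: QQ|Qq
Q/II-4 ? I-1×I-2: QQ|Qq|qq
Q/III-1 aff II-1×II-2: qq
⇒ Q over [I-1,I-2,II-1,II-2,II-3,II-4,III-1]: 17 consistent
S/I-1 un ·: SS|Ss
S/I-2 un ·: SS|Ss
S/II-1 ? I-1×I-2: SS|Ss|ss
S/II-2 un ·: SS|Ss
S/II-3 un I-1×I-2: SS|Ss
S/II-4 ? I-1×I-2: SS|Ss|ss
S/III-1 un II-1×II-2: SS|Ss
⇒ S over [I-1,I-2,II-1,II-2,II-3,II-4,III-1]: 113 consistent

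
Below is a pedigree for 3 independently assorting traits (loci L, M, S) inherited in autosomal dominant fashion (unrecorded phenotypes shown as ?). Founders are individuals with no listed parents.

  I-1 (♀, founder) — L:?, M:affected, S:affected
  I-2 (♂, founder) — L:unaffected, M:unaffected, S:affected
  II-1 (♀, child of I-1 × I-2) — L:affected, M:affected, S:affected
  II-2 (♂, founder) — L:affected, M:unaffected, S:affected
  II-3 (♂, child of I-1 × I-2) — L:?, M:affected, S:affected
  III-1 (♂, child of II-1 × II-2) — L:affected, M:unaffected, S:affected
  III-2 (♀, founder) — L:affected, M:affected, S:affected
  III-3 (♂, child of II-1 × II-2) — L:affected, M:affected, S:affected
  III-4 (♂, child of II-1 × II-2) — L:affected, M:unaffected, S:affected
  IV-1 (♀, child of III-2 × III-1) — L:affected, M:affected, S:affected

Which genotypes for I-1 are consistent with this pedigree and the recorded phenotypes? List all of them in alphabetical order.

L/I-1 ? ·: Ll|LL
L/I-2 un ·: ll
L/II-1 aff I-1×I-2: Ll
L/II-2 aff ·: Ll|LL
L/II-3 ? I-1×I-2: ll|Ll
L/III-1 aff II-1×II-2: Ll|LL
L/III-2 aff ·: Ll|LL
L/III-3 aff II-1×II-2: Ll|LL
L/III-4 aff II-1×II-2: Ll|LL
L/IV-1 aff III-2×III-1: Ll|LL
⇒ L over [I-1,I-2,II-1,II-2,II-3,III-1,III-2,III-3,III-4,IV-1]: 168 consistent
M/I-1 aff ·: Mm|MM
M/I-2 un ·: mm
M/II-1 aff I-1×I-2: Mm
M/II-2 un ·: mm
M/II-3 aff I-1×I-2: Mm
M/III-1 un II-1×II-2: mm
M/III-2 aff ·: Mm|MM
M/III-3 aff II-1×II-2: Mm
M/III-4 un II-1×II-2: mm
M/IV-1 aff III-2×III-1: Mm
⇒ M over [I-1,I-2,II-1,II-2,II-3,III-1,III-2,III-3,III-4,IV-1]: 4 consistent
S/I-1 aff ·: Ss|SS
S/I-2 aff ·: Ss|SS
S/II-1 aff I-1×I-2: Ss|SS
S/II-2 aff ·: Ss|SS
S/II-3 aff I-1×I-2: Ss|SS
S/III-1 aff II-1×II-2: Ss|SS
S/III-2 aff ·: Ss|SS
S/III-3 aff II-1×II-2: Ss|SS
S/III-4 aff II-1×II-2: Ss|SS
S/IV-1 aff III-2×III-1: Ss|SS
⇒ S over [I-1,I-2,II-1,II-2,II-3,III-1,III-2,III-3,III-4,IV-1]: 553 consistent

I-1 ∈ {LL MM SS, LL MM Ss, LL Mm SS, LL Mm Ss, Ll MM SS, Ll MM Ss, Ll Mm SS, Ll Mm Ss}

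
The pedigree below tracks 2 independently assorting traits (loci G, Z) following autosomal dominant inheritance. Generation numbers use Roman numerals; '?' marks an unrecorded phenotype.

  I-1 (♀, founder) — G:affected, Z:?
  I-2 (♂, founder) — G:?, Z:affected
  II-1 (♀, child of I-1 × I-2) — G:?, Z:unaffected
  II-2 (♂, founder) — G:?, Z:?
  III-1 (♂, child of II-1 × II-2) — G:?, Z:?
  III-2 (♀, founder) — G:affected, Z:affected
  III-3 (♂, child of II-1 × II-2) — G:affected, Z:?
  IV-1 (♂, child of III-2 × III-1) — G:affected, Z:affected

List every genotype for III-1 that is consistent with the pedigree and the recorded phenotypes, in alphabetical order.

G/I-1 aff ·: Gg|GG
G/I-2 ? ·: gg|Gg|GG
G/II-1 ? I-1×I-2: gg|Gg|GG
G/II-2 ? ·: gg|Gg|GG
G/III-1 ? II-1×II-2: gg|Gg|GG
G/III-2 aff ·: Gg|GG
G/III-3 aff II-1×II-2: Gg|GG
G/IV-1 aff III-2×III-1: Gg|GG
⇒ G over [I-1,I-2,II-1,II-2,III-1,III-2,III-3,IV-1]: 294 consistent
Z/I-1 ? ·: zz|Zz
Z/I-2 aff ·: Zz
Z/II-1 un I-1×I-2: zz
Z/II-2 ? ·: zz|Zz|ZZ
Z/III-1 ? II-1×II-2: zz|Zz
Z/III-2 aff ·: Zz|ZZ
Z/III-3 ? II-1×II-2: zz|Zz
Z/IV-1 aff III-2×III-1: Zz|ZZ
⇒ Z over [I-1,I-2,II-1,II-2,III-1,III-2,III-3,IV-1]: 36 consistent

III-1 ∈ {GG Zz, GG zz, Gg Zz, Gg zz, gg Zz, gg zz}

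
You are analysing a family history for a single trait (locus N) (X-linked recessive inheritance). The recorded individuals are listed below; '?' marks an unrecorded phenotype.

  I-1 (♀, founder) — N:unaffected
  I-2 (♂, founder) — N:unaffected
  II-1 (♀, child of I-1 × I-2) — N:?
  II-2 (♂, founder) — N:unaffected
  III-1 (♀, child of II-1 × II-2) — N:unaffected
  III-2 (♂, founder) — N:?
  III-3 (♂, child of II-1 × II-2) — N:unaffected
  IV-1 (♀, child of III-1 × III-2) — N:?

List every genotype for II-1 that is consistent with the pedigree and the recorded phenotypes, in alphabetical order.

N/I-1 un ·: X^NX^N|X^NX^n
N/I-2 un ·: X^NY
N/II-1 ? I-1×I-2: X^NX^N|X^NX^n
N/II-2 un ·: X^NY
N/III-1 un II-1×II-2: X^NX^N|X^NX^n
N/III-2 ? ·: X^NY|X^nY
N/III-3 un II-1×II-2: X^NY
N/IV-1 ? III-1×III-2: X^NX^N|X^NX^n|X^nX^n
⇒ N over [I-1,I-2,II-1,II-2,III-1,III-2,III-3,IV-1]: 10 consistent

II-1 ∈ {X^NX^N, X^NX^n}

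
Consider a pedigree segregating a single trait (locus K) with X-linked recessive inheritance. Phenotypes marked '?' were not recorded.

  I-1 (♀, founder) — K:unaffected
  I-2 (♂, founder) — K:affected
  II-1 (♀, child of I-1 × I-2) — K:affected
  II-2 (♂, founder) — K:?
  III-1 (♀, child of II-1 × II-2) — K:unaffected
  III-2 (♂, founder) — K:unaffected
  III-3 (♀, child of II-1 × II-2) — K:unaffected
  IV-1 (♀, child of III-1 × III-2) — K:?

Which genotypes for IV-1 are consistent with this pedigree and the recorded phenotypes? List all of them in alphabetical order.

IV-1 ∈ {X^KX^K, X^KX^k}

K/I-1 un ·: X^KX^k
K/I-2 aff ·: X^kY
K/II-1 aff I-1×I-2: X^kX^k
K/II-2 ? ·: X^KY
K/III-1 un II-1×II-2: X^KX^k
K/III-2 un ·: X^KY
K/III-3 un II-1×II-2: X^KX^k
K/IV-1 ? III-1×III-2: X^KX^K|X^KX^k
⇒ K over [I-1,I-2,II-1,II-2,III-1,III-2,III-3,IV-1]: 2 consistent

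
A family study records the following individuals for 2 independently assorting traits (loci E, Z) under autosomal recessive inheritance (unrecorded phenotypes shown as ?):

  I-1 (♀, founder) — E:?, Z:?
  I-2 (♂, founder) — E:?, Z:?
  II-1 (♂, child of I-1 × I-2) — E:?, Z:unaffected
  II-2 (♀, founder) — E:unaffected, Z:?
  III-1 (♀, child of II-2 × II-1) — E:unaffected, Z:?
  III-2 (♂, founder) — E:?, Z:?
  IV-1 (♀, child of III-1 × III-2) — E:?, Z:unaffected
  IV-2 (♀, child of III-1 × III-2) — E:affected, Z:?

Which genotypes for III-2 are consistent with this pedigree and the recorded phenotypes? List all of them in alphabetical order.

III-2 ∈ {Ee ZZ, Ee Zz, Ee zz, ee ZZ, ee Zz, ee zz}

E/I-1 ? ·: EE|Ee|ee
E/I-2 ? ·: EE|Ee|ee
E/II-1 ? I-1×I-2: EE|Ee|ee
E/II-2 un ·: EE|Ee
E/III-1 un II-2×II-1: Ee
E/III-2 ? ·: Ee|ee
E/IV-1 ? III-1×III-2: EE|Ee|ee
E/IV-2 aff III-1×III-2: ee
⇒ E over [I-1,I-2,II-1,II-2,III-1,III-2,IV-1,IV-2]: 130 consistent
Z/I-1 ? ·: ZZ|Zz|zz
Z/I-2 ? ·: ZZ|Zz|zz
Z/II-1 un I-1×I-2: ZZ|Zz
Z/II-2 ? ·: ZZ|Zz|zz
Z/III-1 ? II-2×II-1: ZZ|Zz|zz
Z/III-2 ? ·: ZZ|Zz|zz
Z/IV-1 un III-1×III-2: ZZ|Zz
Z/IV-2 ? III-1×III-2: ZZ|Zz|zz
⇒ Z over [I-1,I-2,II-1,II-2,III-1,III-2,IV-1,IV-2]: 522 consistent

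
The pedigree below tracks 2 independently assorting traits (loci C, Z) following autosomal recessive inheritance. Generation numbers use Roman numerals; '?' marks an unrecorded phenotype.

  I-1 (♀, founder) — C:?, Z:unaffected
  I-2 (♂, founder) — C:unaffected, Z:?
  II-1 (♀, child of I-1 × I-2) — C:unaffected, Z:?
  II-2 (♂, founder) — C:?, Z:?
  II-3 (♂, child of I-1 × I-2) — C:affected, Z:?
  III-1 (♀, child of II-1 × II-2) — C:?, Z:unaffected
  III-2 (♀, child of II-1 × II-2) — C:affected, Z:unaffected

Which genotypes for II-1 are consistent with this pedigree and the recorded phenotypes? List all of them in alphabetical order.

II-1 ∈ {Cc ZZ, Cc Zz, Cc zz}

C/I-1 ? ·: Cc|cc
C/I-2 un ·: Cc
C/II-1 un I-1×I-2: Cc
C/II-2 ? ·: Cc|cc
C/II-3 aff I-1×I-2: cc
C/III-1 ? II-1×II-2: CC|Cc|cc
C/III-2 aff II-1×II-2: cc
⇒ C over [I-1,I-2,II-1,II-2,II-3,III-1,III-2]: 10 consistent
Z/I-1 un ·: ZZ|Zz
Z/I-2 ? ·: ZZ|Zz|zz
Z/II-1 ? I-1×I-2: ZZ|Zz|zz
Z/II-2 ? ·: ZZ|Zz|zz
Z/II-3 ? I-1×I-2: ZZ|Zz|zz
Z/III-1 un II-1×II-2: ZZ|Zz
Z/III-2 un II-1×II-2: ZZ|Zz
⇒ Z over [I-1,I-2,II-1,II-2,II-3,III-1,III-2]: 148 consistent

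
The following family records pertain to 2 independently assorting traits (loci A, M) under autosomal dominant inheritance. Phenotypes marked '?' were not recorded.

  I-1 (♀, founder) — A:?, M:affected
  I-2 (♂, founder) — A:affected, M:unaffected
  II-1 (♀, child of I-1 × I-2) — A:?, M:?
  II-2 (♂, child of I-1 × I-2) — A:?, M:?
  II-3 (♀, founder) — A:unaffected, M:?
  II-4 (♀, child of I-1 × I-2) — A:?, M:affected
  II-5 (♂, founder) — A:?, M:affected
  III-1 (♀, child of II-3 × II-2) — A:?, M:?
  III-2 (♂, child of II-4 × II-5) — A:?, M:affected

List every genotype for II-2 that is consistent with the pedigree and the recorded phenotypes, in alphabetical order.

A/I-1 ? ·: aa|Aa|AA
A/I-2 aff ·: Aa|AA
A/II-1 ? I-1×I-2: aa|Aa|AA
A/II-2 ? I-1×I-2: aa|Aa|AA
A/II-3 un ·: aa
A/II-4 ? I-1×I-2: aa|Aa|AA
A/II-5 ? ·: aa|Aa|AA
A/III-1 ? II-3×II-2: aa|Aa
A/III-2 ? II-4×II-5: aa|Aa|AA
⇒ A over [I-1,I-2,II-1,II-2,II-3,II-4,II-5,III-1,III-2]: 396 consistent
M/I-1 aff ·: Mm|MM
M/I-2 un ·: mm
M/II-1 ? I-1×I-2: mm|Mm
M/II-2 ? I-1×I-2: mm|Mm
M/II-3 ? ·: mm|Mm|MM
M/II-4 aff I-1×I-2: Mm
M/II-5 aff ·: Mm|MM
M/III-1 ? II-3×II-2: mm|Mm|MM
M/III-2 aff II-4×II-5: Mm|MM
⇒ M over [I-1,I-2,II-1,II-2,II-3,II-4,II-5,III-1,III-2]: 116 consistent

II-2 ∈ {AA Mm, AA mm, Aa Mm, Aa mm, aa Mm, aa mm}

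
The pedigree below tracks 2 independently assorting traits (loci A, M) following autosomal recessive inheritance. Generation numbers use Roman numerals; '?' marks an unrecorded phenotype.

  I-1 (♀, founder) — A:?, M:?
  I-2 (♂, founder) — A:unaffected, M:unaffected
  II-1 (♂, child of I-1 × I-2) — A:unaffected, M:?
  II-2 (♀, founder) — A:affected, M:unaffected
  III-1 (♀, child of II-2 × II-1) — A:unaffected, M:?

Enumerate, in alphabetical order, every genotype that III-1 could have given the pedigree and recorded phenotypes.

III-1 ∈ {Aa MM, Aa Mm, Aa mm}

A/I-1 ? ·: AA|Aa|aa
A/I-2 un ·: AA|Aa
A/II-1 un I-1×I-2: AA|Aa
A/II-2 aff ·: aa
A/III-1 un II-2×II-1: Aa
⇒ A over [I-1,I-2,II-1,II-2,III-1]: 9 consistent
M/I-1 ? ·: MM|Mm|mm
M/I-2 un ·: MM|Mm
M/II-1 ? I-1×I-2: MM|Mm|mm
M/II-2 un ·: MM|Mm
M/III-1 ? II-2×II-1: MM|Mm|mm
⇒ M over [I-1,I-2,II-1,II-2,III-1]: 43 consistent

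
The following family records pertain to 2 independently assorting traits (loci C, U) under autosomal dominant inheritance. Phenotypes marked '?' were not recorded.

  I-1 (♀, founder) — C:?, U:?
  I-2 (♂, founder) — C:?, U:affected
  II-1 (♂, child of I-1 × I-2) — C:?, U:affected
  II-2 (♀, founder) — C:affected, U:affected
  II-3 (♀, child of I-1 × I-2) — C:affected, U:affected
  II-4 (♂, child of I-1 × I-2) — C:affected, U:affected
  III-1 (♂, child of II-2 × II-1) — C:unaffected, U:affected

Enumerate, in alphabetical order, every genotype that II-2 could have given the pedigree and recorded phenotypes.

II-2 ∈ {Cc UU, Cc Uu}

C/I-1 ? ·: cc|Cc|CC
C/I-2 ? ·: cc|Cc|CC
C/II-1 ? I-1×I-2: cc|Cc
C/II-2 aff ·: Cc
C/II-3 aff I-1×I-2: Cc|CC
C/II-4 aff I-1×I-2: Cc|CC
C/III-1 un II-2×II-1: cc
⇒ C over [I-1,I-2,II-1,II-2,II-3,II-4,III-1]: 22 consistent
U/I-1 ? ·: uu|Uu|UU
U/I-2 aff ·: Uu|UU
U/II-1 aff I-1×I-2: Uu|UU
U/II-2 aff ·: Uu|UU
U/II-3 aff I-1×I-2: Uu|UU
U/II-4 aff I-1×I-2: Uu|UU
U/III-1 aff II-2×II-1: Uu|UU
⇒ U over [I-1,I-2,II-1,II-2,II-3,II-4,III-1]: 95 consistent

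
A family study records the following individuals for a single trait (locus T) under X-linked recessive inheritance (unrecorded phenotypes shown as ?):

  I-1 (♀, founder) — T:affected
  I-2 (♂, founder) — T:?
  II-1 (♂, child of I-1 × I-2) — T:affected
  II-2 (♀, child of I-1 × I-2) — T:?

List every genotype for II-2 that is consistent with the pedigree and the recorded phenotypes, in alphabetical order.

II-2 ∈ {X^TX^t, X^tX^t}

T/I-1 aff ·: X^tX^t
T/I-2 ? ·: X^TY|X^tY
T/II-1 aff I-1×I-2: X^tY
T/II-2 ? I-1×I-2: X^TX^t|X^tX^t
⇒ T over [I-1,I-2,II-1,II-2]: 2 consistent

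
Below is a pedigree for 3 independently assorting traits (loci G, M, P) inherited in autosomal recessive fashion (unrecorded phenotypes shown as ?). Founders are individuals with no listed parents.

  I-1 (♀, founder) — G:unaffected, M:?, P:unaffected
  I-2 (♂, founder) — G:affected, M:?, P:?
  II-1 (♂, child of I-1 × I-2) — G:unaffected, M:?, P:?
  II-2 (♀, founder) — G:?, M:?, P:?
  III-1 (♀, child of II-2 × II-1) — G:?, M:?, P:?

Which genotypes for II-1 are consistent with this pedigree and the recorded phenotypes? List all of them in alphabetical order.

II-1 ∈ {Gg MM PP, Gg MM Pp, Gg MM pp, Gg Mm PP, Gg Mm Pp, Gg Mm pp, Gg mm PP, Gg mm Pp, Gg mm pp}

G/I-1 un ·: GG|Gg
G/I-2 aff ·: gg
G/II-1 un I-1×I-2: Gg
G/II-2 ? ·: GG|Gg|gg
G/III-1 ? II-2×II-1: GG|Gg|gg
⇒ G over [I-1,I-2,II-1,II-2,III-1]: 14 consistent
M/I-1 ? ·: MM|Mm|mm
M/I-2 ? ·: MM|Mm|mm
M/II-1 ? I-1×I-2: MM|Mm|mm
M/II-2 ? ·: MM|Mm|mm
M/III-1 ? II-2×II-1: MM|Mm|mm
⇒ M over [I-1,I-2,II-1,II-2,III-1]: 81 consistent
P/I-1 un ·: PP|Pp
P/I-2 ? ·: PP|Pp|pp
P/II-1 ? I-1×I-2: PP|Pp|pp
P/II-2 ? ·: PP|Pp|pp
P/III-1 ? II-2×II-1: PP|Pp|pp
⇒ P over [I-1,I-2,II-1,II-2,III-1]: 59 consistent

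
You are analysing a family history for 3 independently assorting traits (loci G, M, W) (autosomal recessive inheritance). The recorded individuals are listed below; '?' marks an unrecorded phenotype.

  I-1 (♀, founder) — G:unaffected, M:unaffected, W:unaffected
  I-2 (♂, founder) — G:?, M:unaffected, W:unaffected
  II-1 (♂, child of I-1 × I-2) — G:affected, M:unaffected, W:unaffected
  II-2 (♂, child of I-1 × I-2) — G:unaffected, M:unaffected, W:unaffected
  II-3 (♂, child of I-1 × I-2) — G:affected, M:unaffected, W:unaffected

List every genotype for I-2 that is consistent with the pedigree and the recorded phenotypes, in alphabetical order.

G/I-1 un ·: Gg
G/I-2 ? ·: Gg|gg
G/II-1 aff I-1×I-2: gg
G/II-2 un I-1×I-2: GG|Gg
G/II-3 aff I-1×I-2: gg
⇒ G over [I-1,I-2,II-1,II-2,II-3]: 3 consistent
M/I-1 un ·: MM|Mm
M/I-2 un ·: MM|Mm
M/II-1 un I-1×I-2: MM|Mm
M/II-2 un I-1×I-2: MM|Mm
M/II-3 un I-1×I-2: MM|Mm
⇒ M over [I-1,I-2,II-1,II-2,II-3]: 25 consistent
W/I-1 un ·: WW|Ww
W/I-2 un ·: WW|Ww
W/II-1 un I-1×I-2: WW|Ww
W/II-2 un I-1×I-2: WW|Ww
W/II-3 un I-1×I-2: WW|Ww
⇒ W over [I-1,I-2,II-1,II-2,II-3]: 25 consistent

I-2 ∈ {Gg MM WW, Gg MM Ww, Gg Mm WW, Gg Mm Ww, gg MM WW, gg MM Ww, gg Mm WW, gg Mm Ww}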